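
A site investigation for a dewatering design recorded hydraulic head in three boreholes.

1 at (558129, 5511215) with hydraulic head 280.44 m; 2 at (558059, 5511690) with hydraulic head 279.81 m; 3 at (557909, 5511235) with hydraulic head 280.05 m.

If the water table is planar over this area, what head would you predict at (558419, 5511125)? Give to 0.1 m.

With h = a·x + b·y + c and 1 as origin, the differences give:
  (-70)·a + 475·b = -0.63
  (-220)·a + 20·b = -0.39
Eliminate b (×20 and ×475, subtract): 103100·a = 172.650 → a = ∂h/∂x = +0.001675
Back-substitute: b = ∂h/∂y = -0.001080.
h(558419, 5511125) = 280.44 + (+0.001675)·(290) + (-0.001080)·(-90) = 280.44 +0.486 +0.097 = 281.023 m.

281.0 m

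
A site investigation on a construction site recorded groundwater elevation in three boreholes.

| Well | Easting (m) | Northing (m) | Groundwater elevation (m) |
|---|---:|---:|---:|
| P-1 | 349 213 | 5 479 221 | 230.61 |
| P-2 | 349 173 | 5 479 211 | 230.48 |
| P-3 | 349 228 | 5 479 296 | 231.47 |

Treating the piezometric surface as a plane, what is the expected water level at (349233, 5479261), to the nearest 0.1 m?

With h = a·x + b·y + c and P-1 as origin, the differences give:
  (-40)·a + (-10)·b = -0.13
  15·a + 75·b = +0.86
Eliminate b (×75 and ×(-10), subtract): -2850·a = -1.150 → a = ∂h/∂x = +0.0004035
Back-substitute: b = ∂h/∂y = +0.01139.
h(349233, 5479261) = 230.61 + (+0.0004035)·(20) + (+0.01139)·(40) = 230.61 +0.008 +0.455 = 231.074 m.

231.1 m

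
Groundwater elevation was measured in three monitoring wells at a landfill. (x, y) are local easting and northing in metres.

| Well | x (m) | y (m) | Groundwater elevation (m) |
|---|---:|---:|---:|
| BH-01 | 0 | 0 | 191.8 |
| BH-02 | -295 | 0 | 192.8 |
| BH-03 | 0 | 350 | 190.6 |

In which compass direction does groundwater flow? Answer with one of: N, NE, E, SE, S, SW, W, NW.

NE

∂h/∂x = (192.8 − 191.8) / (-295 − 0) = -0.003390
∂h/∂y = (190.6 − 191.8) / (350 − 0) = -0.003429
Flow = −∇h = (+0.003390 east, +0.003429 north), which points northeast.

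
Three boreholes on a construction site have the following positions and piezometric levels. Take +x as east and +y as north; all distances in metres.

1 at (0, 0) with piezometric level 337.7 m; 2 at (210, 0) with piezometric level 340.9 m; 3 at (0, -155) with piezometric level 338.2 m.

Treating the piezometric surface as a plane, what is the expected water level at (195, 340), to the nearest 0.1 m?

∂h/∂x = (340.9 − 337.7) / (210 − 0) = +0.01524
∂h/∂y = (338.2 − 337.7) / (-155 − 0) = -0.003226
h(195, 340) = 337.7 + (+0.01524)·(195) + (-0.003226)·(340) = 337.7 +2.971 -1.097 = 339.575 m.

339.6 m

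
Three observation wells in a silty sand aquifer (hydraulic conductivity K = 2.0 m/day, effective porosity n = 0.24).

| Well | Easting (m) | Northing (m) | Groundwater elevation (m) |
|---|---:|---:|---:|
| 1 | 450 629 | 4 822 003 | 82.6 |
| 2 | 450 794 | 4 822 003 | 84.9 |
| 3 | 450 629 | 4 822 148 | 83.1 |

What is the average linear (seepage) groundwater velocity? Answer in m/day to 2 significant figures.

∂h/∂x = (84.9 − 82.6) / (450794 − 450629) = +0.01394
∂h/∂y = (83.1 − 82.6) / (4822148 − 4822003) = +0.003448
|∇h| = √(0.01394² + 0.003448²) = 0.01436
Seepage velocity v = K·i/n = 2.0 × 0.01436 / 0.24 = 0.1197 m/day.

0.12 m/day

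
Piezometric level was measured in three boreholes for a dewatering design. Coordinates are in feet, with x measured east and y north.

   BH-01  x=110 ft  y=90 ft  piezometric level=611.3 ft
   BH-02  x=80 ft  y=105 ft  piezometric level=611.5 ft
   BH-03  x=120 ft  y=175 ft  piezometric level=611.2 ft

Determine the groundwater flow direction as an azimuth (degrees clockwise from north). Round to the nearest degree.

087°

Three-point gradient (reference BH-01): Δ to BH-02 = (-30, 15, +0.2), Δ to BH-03 = (10, 85, -0.1).
∂h/∂x = -0.006852, ∂h/∂y = -0.0003704 (det = -2700).
Flow direction (−∇h) has components (+0.006852 E, +0.0003704 N).
Azimuth = atan2(E, N) = atan2(+0.006852, +0.0003704) = 86.9° ≈ 087°.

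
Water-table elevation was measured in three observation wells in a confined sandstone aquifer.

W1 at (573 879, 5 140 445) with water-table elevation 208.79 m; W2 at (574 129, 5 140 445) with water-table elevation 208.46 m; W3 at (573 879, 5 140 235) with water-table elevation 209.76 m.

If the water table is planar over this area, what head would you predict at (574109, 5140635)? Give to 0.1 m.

∂h/∂x = (208.46 − 208.79) / (574129 − 573879) = -0.001320
∂h/∂y = (209.76 − 208.79) / (5140235 − 5140445) = -0.004619
h(574109, 5140635) = 208.79 + (-0.001320)·(230) + (-0.004619)·(190) = 208.79 -0.304 -0.878 = 207.609 m.

207.6 m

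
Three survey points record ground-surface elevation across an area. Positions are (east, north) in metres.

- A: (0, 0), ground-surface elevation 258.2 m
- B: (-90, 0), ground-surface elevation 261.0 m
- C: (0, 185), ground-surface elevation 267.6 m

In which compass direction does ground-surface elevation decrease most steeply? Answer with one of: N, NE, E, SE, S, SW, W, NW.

∂z/∂x = (261.0 − 258.2) / (-90 − 0) = -0.03111
∂z/∂y = (267.6 − 258.2) / (185 − 0) = +0.05081
Steepest decrease is along −∇f = (+0.03111 E, -0.05081 N) → southeast.

SE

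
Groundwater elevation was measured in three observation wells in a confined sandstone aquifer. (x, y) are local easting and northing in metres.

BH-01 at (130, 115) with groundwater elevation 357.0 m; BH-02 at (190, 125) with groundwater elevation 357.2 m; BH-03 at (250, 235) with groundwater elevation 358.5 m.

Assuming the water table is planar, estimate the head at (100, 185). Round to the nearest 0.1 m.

Taking BH-01 as reference: BH-02−BH-01 = (60, 10, +0.2); BH-03−BH-01 = (120, 120, +1.5).
Solve a·Δx + b·Δy = Δh: det = 60·120 − 120·10 = 6000.
∂h/∂x = [(+0.2)·120 − (+1.5)·10] / 6000 = +0.001500
∂h/∂y = [60·(+1.5) − 120·(+0.2)] / 6000 = +0.01100
h(100, 185) = 357.0 + (+0.001500)·(-30) + (+0.01100)·(70) = 357.0 -0.045 +0.770 = 357.725 m.

357.7 m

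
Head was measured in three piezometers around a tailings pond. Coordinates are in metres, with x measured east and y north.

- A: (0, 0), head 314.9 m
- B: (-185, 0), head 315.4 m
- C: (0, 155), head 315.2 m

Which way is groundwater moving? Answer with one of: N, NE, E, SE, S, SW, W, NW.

∂h/∂x = (315.4 − 314.9) / (-185 − 0) = -0.002703
∂h/∂y = (315.2 − 314.9) / (155 − 0) = +0.001935
Flow = −∇h = (+0.002703 east, -0.001935 north), which points southeast.

SE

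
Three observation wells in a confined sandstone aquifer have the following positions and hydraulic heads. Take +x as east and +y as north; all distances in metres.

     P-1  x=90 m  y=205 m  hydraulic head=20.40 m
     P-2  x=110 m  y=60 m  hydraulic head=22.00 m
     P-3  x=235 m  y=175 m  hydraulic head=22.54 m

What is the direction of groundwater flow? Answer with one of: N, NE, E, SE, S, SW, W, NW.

Taking P-1 as reference: P-2−P-1 = (20, -145, +1.60); P-3−P-1 = (145, -30, +2.14).
Determinant of the coordinate differences = 20·(-30) − 145·(-145) = 20425.
∂h/∂x = [(+1.60)·(-30) − (+2.14)·(-145)] / 20425 = +0.01284
∂h/∂y = [20·(+2.14) − 145·(+1.60)] / 20425 = -0.009263
Flow = −∇h = (-0.01284 east, +0.009263 north), which points northwest.

NW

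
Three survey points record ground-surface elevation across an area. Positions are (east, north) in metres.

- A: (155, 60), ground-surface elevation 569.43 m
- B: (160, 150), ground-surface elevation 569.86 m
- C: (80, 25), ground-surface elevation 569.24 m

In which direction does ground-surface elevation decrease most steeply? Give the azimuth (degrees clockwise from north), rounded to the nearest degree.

Taking A as reference: B−A = (5, 90, +0.43); C−A = (-75, -35, -0.19).
Solve a·Δx + b·Δy = Δz: det = 5·(-35) − (-75)·90 = 6575.
∂z/∂x = [(+0.43)·(-35) − (-0.19)·90] / 6575 = +0.0003118
∂z/∂y = [5·(-0.19) − (-75)·(+0.43)] / 6575 = +0.004760
Steepest decrease is along −∇f: components (-0.0003118 E, -0.004760 N).
Azimuth = atan2(-0.0003118, -0.004760) = 183.7° ≈ 184°.

184°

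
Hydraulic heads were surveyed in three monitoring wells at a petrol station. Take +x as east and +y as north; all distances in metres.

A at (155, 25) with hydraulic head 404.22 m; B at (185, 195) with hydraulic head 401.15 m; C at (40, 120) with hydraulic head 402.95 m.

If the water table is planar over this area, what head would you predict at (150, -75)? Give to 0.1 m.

406.0 m

Taking A as reference: B−A = (30, 170, -3.07); C−A = (-115, 95, -1.27).
Solve a·Δx + b·Δy = Δh: det = 30·95 − (-115)·170 = 22400.
∂h/∂x = [(-3.07)·95 − (-1.27)·170] / 22400 = -0.003382
∂h/∂y = [30·(-1.27) − (-115)·(-3.07)] / 22400 = -0.01746
h(150, -75) = 404.22 + (-0.003382)·(-5) + (-0.01746)·(-100) = 404.22 +0.017 +1.746 = 405.983 m.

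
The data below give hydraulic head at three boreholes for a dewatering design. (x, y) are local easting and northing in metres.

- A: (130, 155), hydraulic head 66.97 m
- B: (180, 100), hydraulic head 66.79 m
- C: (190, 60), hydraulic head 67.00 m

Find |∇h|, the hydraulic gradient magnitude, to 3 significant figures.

0.0155

Three-point gradient (reference A): Δ to B = (50, -55, -0.18), Δ to C = (60, -95, +0.03).
∂h/∂x = -0.01293, ∂h/∂y = -0.008483 (det = -1450).
|∇h| = √(-0.01293² + -0.008483²) = 0.01546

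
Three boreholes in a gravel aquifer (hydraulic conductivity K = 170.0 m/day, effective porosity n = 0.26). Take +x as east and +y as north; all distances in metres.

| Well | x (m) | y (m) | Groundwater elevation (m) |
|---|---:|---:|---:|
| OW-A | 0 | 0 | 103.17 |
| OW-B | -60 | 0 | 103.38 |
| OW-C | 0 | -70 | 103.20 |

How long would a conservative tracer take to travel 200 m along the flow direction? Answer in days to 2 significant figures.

∂h/∂x = (103.38 − 103.17) / (-60 − 0) = -0.003500
∂h/∂y = (103.20 − 103.17) / (-70 − 0) = -0.0004286
|∇h| = √(-0.003500² + -0.0004286²) = 0.003526
Seepage velocity v = K·i/n = 170.0 × 0.003526 / 0.26 = 2.305 m/day.
t = 200 / 2.305 = 86.77 days.

87 days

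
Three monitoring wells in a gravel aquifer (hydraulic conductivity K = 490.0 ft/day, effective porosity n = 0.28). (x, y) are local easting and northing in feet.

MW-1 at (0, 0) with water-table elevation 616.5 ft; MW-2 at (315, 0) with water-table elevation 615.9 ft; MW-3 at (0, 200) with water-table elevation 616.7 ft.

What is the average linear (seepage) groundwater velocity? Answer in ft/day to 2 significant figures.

3.8 ft/day

∂h/∂x = (615.9 − 616.5) / (315 − 0) = -0.001905
∂h/∂y = (616.7 − 616.5) / (200 − 0) = +0.001000
|∇h| = √(-0.001905² + 0.001000²) = 0.002152
Seepage velocity v = K·i/n = 490.0 × 0.002152 / 0.28 = 3.766 ft/day.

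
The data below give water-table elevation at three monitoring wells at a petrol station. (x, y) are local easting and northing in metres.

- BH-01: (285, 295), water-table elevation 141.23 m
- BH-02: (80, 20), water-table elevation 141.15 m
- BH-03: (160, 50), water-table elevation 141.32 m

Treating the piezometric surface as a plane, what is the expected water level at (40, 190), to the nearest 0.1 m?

Taking BH-01 as reference: BH-02−BH-01 = (-205, -275, -0.08); BH-03−BH-01 = (-125, -245, +0.09).
Solve a·Δx + b·Δy = Δh: det = (-205)·(-245) − (-125)·(-275) = 15850.
∂h/∂x = [(-0.08)·(-245) − (+0.09)·(-275)] / 15850 = +0.002798
∂h/∂y = [(-205)·(+0.09) − (-125)·(-0.08)] / 15850 = -0.001795
h(40, 190) = 141.23 + (+0.002798)·(-245) + (-0.001795)·(-105) = 141.23 -0.686 +0.188 = 140.733 m.

140.7 m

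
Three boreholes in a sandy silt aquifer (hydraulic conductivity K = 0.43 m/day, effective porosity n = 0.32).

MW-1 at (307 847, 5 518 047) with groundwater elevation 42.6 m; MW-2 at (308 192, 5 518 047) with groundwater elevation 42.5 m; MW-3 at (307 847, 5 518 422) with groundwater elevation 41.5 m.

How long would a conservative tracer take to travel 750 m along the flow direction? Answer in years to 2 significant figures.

520 years

∂h/∂x = (42.5 − 42.6) / (308192 − 307847) = -0.0002899
∂h/∂y = (41.5 − 42.6) / (5518422 − 5518047) = -0.002933
|∇h| = √(-0.0002899² + -0.002933²) = 0.002947
Seepage velocity v = K·i/n = 0.43 × 0.002947 / 0.32 = 0.00396 m/day.
t = 750 / 0.00396 = 1.894e+05 days = 519 years.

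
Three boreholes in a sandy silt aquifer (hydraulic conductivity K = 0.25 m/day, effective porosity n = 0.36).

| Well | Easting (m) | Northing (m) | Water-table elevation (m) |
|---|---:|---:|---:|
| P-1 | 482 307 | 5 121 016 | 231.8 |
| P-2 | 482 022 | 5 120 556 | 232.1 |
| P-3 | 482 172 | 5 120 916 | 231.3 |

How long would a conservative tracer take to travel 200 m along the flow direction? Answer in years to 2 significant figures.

With h = a·x + b·y + c and P-1 as origin, the differences give:
  (-285)·a + (-460)·b = +0.3
  (-135)·a + (-100)·b = -0.5
Eliminate b (×(-100) and ×(-460), subtract): -33600·a = -260.00 → a = ∂h/∂x = +0.007738
Back-substitute: b = ∂h/∂y = -0.005446.
|∇h| = √(0.007738² + -0.005446²) = 0.009462
Seepage velocity v = K·i/n = 0.25 × 0.009462 / 0.36 = 0.006571 m/day.
t = 200 / 0.006571 = 3.044e+04 days = 83.3 years.

83 years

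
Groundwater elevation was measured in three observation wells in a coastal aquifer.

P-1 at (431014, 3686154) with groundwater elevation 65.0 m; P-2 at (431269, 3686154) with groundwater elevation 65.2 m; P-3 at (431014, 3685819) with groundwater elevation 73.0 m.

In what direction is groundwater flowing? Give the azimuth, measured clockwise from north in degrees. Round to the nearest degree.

358°

∂h/∂x = (65.2 − 65.0) / (431269 − 431014) = +0.0007843
∂h/∂y = (73.0 − 65.0) / (3685819 − 3686154) = -0.02388
Flow direction (−∇h) has components (-0.0007843 E, +0.02388 N).
Azimuth = atan2(E, N) = atan2(-0.0007843, +0.02388) = 358.1° ≈ 358°.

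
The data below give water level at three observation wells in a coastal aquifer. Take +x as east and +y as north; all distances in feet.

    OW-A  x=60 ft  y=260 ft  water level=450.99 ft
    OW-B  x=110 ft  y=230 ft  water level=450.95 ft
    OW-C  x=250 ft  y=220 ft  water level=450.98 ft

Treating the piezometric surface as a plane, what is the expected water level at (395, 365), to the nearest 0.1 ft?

451.3 ft

Differences from OW-A: to OW-B (Δx, Δy, Δh) = (50, -30, -0.04); to OW-C = (190, -40, -0.01).
Determinant of the coordinate differences = 50·(-40) − 190·(-30) = 3700.
∂h/∂x = [(-0.04)·(-40) − (-0.01)·(-30)] / 3700 = +0.0003514
∂h/∂y = [50·(-0.01) − 190·(-0.04)] / 3700 = +0.001919
h(395, 365) = 450.99 + (+0.0003514)·(335) + (+0.001919)·(105) = 450.99 +0.118 +0.201 = 451.309 ft.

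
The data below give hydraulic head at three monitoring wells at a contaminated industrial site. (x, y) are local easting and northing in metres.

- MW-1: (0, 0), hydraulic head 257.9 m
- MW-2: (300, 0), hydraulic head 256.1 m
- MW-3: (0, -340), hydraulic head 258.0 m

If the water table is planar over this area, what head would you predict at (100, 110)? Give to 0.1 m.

257.3 m

∂h/∂x = (256.1 − 257.9) / (300 − 0) = -0.006000
∂h/∂y = (258.0 − 257.9) / (-340 − 0) = -0.0002941
h(100, 110) = 257.9 + (-0.006000)·(100) + (-0.0002941)·(110) = 257.9 -0.600 -0.032 = 257.268 m.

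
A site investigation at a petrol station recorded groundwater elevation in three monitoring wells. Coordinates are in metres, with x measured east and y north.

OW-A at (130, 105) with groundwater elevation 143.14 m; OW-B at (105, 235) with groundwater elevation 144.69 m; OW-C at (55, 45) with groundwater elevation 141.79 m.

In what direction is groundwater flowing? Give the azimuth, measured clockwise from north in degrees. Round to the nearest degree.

Three-point gradient (reference OW-A): Δ to OW-B = (-25, 130, +1.55), Δ to OW-C = (-75, -60, -1.35).
∂h/∂x = +0.007333, ∂h/∂y = +0.01333 (det = 11250).
Flow direction (−∇h) has components (-0.007333 E, -0.01333 N).
Azimuth = atan2(E, N) = atan2(-0.007333, -0.01333) = 208.8° ≈ 209°.

209°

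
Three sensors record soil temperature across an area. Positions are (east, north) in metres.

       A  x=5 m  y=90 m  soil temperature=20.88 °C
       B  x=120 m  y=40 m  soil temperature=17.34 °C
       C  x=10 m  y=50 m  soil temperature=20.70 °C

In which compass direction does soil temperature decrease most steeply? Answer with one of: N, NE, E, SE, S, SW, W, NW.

Differences from A: to B (Δx, Δy, Δh) = (115, -50, -3.54); to C = (5, -40, -0.18).
Determinant of the coordinate differences = 115·(-40) − 5·(-50) = -4350.
∂T/∂x = [(-3.54)·(-40) − (-0.18)·(-50)] / -4350 = -0.03048
∂T/∂y = [115·(-0.18) − 5·(-3.54)] / -4350 = +0.0006897
Steepest decrease is along −∇f = (+0.03048 E, -0.0006897 N) → east.

E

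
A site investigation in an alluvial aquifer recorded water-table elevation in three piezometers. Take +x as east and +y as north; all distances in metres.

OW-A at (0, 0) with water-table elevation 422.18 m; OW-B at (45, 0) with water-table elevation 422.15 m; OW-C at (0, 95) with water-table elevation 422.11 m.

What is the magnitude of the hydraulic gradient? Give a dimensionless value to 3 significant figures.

∂h/∂x = (422.15 − 422.18) / (45 − 0) = -0.0006667
∂h/∂y = (422.11 − 422.18) / (95 − 0) = -0.0007368
|∇h| = √(-0.0006667² + -0.0007368²) = 0.0009937

0.000994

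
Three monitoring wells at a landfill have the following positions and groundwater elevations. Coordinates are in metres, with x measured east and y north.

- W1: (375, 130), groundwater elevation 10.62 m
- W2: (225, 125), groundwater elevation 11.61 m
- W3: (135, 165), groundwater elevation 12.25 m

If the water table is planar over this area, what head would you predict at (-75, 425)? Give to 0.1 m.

With h = a·x + b·y + c and W1 as origin, the differences give:
  (-150)·a + (-5)·b = +0.99
  (-240)·a + 35·b = +1.63
Eliminate b (×35 and ×(-5), subtract): -6450·a = 42.800 → a = ∂h/∂x = -0.006636
Back-substitute: b = ∂h/∂y = +0.001070.
h(-75, 425) = 10.62 + (-0.006636)·(-450) + (+0.001070)·(295) = 10.62 +2.986 +0.316 = 13.922 m.

13.9 m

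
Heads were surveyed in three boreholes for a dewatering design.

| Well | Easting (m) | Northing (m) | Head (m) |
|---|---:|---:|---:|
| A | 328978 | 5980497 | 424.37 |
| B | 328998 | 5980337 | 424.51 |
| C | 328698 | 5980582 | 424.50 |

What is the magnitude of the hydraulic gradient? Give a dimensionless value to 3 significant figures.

0.00123

With h = a·x + b·y + c and A as origin, the differences give:
  20·a + (-160)·b = +0.14
  (-280)·a + 85·b = +0.13
Eliminate b (×85 and ×(-160), subtract): -43100·a = 32.700 → a = ∂h/∂x = -0.0007587
Back-substitute: b = ∂h/∂y = -0.0009698.
|∇h| = √(-0.0007587² + -0.0009698²) = 0.001231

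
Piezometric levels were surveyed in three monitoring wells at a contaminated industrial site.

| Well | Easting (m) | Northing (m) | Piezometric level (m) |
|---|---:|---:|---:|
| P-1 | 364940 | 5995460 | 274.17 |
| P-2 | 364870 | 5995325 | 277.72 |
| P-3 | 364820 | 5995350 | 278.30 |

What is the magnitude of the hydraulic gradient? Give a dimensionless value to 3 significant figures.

0.0254

With h = a·x + b·y + c and P-1 as origin, the differences give:
  (-70)·a + (-135)·b = +3.55
  (-120)·a + (-110)·b = +4.13
Eliminate b (×(-110) and ×(-135), subtract): -8500·a = 167.050 → a = ∂h/∂x = -0.01965
Back-substitute: b = ∂h/∂y = -0.01611.
|∇h| = √(-0.01965² + -0.01611²) = 0.02541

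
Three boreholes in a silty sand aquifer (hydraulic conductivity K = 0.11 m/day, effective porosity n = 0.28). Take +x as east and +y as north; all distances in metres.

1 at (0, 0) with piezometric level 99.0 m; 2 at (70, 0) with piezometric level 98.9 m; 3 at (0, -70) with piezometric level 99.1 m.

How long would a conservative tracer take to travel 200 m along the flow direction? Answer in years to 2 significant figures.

∂h/∂x = (98.9 − 99.0) / (70 − 0) = -0.001429
∂h/∂y = (99.1 − 99.0) / (-70 − 0) = -0.001429
|∇h| = √(-0.001429² + -0.001429²) = 0.002021
Seepage velocity v = K·i/n = 0.11 × 0.002021 / 0.28 = 0.000794 m/day.
t = 200 / 0.000794 = 2.519e+05 days = 690 years.

690 years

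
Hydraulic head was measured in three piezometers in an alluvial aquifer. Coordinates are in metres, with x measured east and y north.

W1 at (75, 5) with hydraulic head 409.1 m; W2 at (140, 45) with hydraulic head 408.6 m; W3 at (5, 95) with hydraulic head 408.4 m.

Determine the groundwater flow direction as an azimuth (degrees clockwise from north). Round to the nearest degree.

012°

Differences from W1: to W2 (Δx, Δy, Δh) = (65, 40, -0.5); to W3 = (-70, 90, -0.7).
Determinant of the coordinate differences = 65·90 − (-70)·40 = 8650.
∂h/∂x = [(-0.5)·90 − (-0.7)·40] / 8650 = -0.001965
∂h/∂y = [65·(-0.7) − (-70)·(-0.5)] / 8650 = -0.009306
Flow direction (−∇h) has components (+0.001965 E, +0.009306 N).
Azimuth = atan2(E, N) = atan2(+0.001965, +0.009306) = 11.9° ≈ 012°.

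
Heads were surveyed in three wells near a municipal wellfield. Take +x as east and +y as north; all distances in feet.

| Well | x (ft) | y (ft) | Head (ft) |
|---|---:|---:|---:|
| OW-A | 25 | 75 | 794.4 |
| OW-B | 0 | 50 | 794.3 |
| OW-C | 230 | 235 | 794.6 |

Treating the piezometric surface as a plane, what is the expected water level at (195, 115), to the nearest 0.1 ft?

With h = a·x + b·y + c and OW-A as origin, the differences give:
  (-25)·a + (-25)·b = -0.1
  205·a + 160·b = +0.2
Eliminate b (×160 and ×(-25), subtract): 1125·a = -11.00 → a = ∂h/∂x = -0.009778
Back-substitute: b = ∂h/∂y = +0.01378.
h(195, 115) = 794.4 + (-0.009778)·(170) + (+0.01378)·(40) = 794.4 -1.662 +0.551 = 793.289 ft.

793.3 ft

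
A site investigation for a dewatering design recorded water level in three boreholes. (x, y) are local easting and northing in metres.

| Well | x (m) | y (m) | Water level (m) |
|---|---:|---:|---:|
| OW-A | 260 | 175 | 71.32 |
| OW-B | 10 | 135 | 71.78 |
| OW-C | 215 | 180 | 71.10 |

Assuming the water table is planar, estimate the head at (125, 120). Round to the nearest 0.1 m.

72.4 m

With h = a·x + b·y + c and OW-A as origin, the differences give:
  (-250)·a + (-40)·b = +0.46
  (-45)·a + 5·b = -0.22
Eliminate b (×5 and ×(-40), subtract): -3050·a = -6.500 → a = ∂h/∂x = +0.002131
Back-substitute: b = ∂h/∂y = -0.02482.
h(125, 120) = 71.32 + (+0.002131)·(-135) + (-0.02482)·(-55) = 71.32 -0.288 +1.365 = 72.397 m.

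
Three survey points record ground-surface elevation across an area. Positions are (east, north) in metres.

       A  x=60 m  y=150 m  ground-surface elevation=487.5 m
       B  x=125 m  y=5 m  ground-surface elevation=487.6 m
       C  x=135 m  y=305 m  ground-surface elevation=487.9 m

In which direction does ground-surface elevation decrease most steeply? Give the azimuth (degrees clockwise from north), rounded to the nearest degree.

Taking A as reference: B−A = (65, -145, +0.1); C−A = (75, 155, +0.4).
Solve a·Δx + b·Δy = Δz: det = 65·155 − 75·(-145) = 20950.
∂z/∂x = [(+0.1)·155 − (+0.4)·(-145)] / 20950 = +0.003508
∂z/∂y = [65·(+0.4) − 75·(+0.1)] / 20950 = +0.0008831
Steepest decrease is along −∇f: components (-0.003508 E, -0.0008831 N).
Azimuth = atan2(-0.003508, -0.0008831) = 255.9° ≈ 256°.

256°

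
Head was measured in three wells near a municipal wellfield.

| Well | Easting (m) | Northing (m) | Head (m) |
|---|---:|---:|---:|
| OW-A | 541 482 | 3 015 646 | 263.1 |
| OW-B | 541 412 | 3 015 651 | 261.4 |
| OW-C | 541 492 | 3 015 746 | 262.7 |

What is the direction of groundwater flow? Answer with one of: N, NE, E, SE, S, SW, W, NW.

With h = a·x + b·y + c and OW-A as origin, the differences give:
  (-70)·a + 5·b = -1.7
  10·a + 100·b = -0.4
Eliminate b (×100 and ×5, subtract): -7050·a = -168.00 → a = ∂h/∂x = +0.02383
Back-substitute: b = ∂h/∂y = -0.006383.
Flow = −∇h = (-0.02383 east, +0.006383 north), which points west.

W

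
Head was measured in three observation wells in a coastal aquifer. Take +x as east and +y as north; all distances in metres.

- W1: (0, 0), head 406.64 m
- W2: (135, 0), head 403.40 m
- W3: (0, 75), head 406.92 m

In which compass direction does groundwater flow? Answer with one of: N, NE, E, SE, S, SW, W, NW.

∂h/∂x = (403.40 − 406.64) / (135 − 0) = -0.02400
∂h/∂y = (406.92 − 406.64) / (75 − 0) = +0.003733
Flow = −∇h = (+0.02400 east, -0.003733 north), which points east.

E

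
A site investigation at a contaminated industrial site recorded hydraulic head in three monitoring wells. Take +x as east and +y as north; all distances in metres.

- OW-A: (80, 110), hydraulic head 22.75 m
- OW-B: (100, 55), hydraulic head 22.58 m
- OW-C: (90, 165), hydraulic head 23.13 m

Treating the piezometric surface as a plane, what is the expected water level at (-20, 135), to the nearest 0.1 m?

Differences from OW-A: to OW-B (Δx, Δy, Δh) = (20, -55, -0.17); to OW-C = (10, 55, +0.38).
Solve a·Δx + b·Δy = Δh: det = 20·55 − 10·(-55) = 1650.
∂h/∂x = [(-0.17)·55 − (+0.38)·(-55)] / 1650 = +0.007000
∂h/∂y = [20·(+0.38) − 10·(-0.17)] / 1650 = +0.005636
h(-20, 135) = 22.75 + (+0.007000)·(-100) + (+0.005636)·(25) = 22.75 -0.700 +0.141 = 22.191 m.

22.2 m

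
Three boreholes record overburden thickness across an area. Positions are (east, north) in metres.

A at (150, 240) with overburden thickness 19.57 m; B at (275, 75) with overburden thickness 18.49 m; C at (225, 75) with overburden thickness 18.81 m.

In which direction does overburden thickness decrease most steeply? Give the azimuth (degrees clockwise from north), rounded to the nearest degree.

Differences from A: to B (Δx, Δy, Δh) = (125, -165, -1.08); to C = (75, -165, -0.76).
Determinant of the coordinate differences = 125·(-165) − 75·(-165) = -8250.
∂d/∂x = [(-1.08)·(-165) − (-0.76)·(-165)] / -8250 = -0.006400
∂d/∂y = [125·(-0.76) − 75·(-1.08)] / -8250 = +0.001697
Steepest decrease is along −∇f: components (+0.006400 E, -0.001697 N).
Azimuth = atan2(+0.006400, -0.001697) = 104.9° ≈ 105°.

105°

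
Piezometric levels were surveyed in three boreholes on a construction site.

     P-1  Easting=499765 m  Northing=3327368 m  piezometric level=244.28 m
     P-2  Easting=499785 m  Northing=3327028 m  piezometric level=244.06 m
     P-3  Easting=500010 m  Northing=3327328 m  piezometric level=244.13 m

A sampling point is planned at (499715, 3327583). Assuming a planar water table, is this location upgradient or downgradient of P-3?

Differences from P-1: to P-2 (Δx, Δy, Δh) = (20, -340, -0.22); to P-3 = (245, -40, -0.15).
Determinant of the coordinate differences = 20·(-40) − 245·(-340) = 82500.
∂h/∂x = [(-0.22)·(-40) − (-0.15)·(-340)] / 82500 = -0.0005115
∂h/∂y = [20·(-0.15) − 245·(-0.22)] / 82500 = +0.0006170
Head at (499715, 3327583) = 244.28 + (-0.0005115)·(-50) + (+0.0006170)·(215) = 244.44 m.
That is higher than the 244.13 m at P-3, so the point is upgradient.

upgradient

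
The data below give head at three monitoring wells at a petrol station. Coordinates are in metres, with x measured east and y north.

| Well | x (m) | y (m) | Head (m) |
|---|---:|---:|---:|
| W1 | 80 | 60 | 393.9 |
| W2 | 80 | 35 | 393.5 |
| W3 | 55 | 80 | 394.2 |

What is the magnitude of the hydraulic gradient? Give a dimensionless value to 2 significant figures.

0.016

Three-point gradient (reference W1): Δ to W2 = (0, -25, -0.4), Δ to W3 = (-25, 20, +0.3).
∂h/∂x = +0.0008000, ∂h/∂y = +0.01600 (det = -625).
|∇h| = √(0.0008000² + 0.01600²) = 0.01602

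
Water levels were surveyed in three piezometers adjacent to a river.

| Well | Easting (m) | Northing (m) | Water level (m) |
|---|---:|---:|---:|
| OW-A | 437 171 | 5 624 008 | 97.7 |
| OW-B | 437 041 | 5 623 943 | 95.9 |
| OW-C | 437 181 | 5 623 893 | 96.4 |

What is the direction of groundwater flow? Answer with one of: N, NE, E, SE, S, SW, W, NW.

SW

With h = a·x + b·y + c and OW-A as origin, the differences give:
  (-130)·a + (-65)·b = -1.8
  10·a + (-115)·b = -1.3
Eliminate b (×(-115) and ×(-65), subtract): 15600·a = 122.50 → a = ∂h/∂x = +0.007853
Back-substitute: b = ∂h/∂y = +0.01199.
Flow = −∇h = (-0.007853 east, -0.01199 north), which points southwest.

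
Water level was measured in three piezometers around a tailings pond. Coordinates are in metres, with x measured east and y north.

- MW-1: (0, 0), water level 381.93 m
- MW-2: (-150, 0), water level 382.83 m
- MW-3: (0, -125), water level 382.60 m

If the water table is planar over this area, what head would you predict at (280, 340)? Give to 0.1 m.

∂h/∂x = (382.83 − 381.93) / (-150 − 0) = -0.006000
∂h/∂y = (382.60 − 381.93) / (-125 − 0) = -0.005360
h(280, 340) = 381.93 + (-0.006000)·(280) + (-0.005360)·(340) = 381.93 -1.680 -1.822 = 378.428 m.

378.4 m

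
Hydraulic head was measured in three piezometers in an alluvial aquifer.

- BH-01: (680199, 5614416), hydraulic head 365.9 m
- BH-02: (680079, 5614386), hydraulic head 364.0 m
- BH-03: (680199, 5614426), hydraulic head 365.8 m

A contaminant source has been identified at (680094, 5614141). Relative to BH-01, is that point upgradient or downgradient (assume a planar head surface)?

Differences from BH-01: to BH-02 (Δx, Δy, Δh) = (-120, -30, -1.9); to BH-03 = (0, 10, -0.1).
Solve a·Δx + b·Δy = Δh: det = (-120)·10 − 0·(-30) = -1200.
∂h/∂x = [(-1.9)·10 − (-0.1)·(-30)] / -1200 = +0.01833
∂h/∂y = [(-120)·(-0.1) − 0·(-1.9)] / -1200 = -0.010000
Head at (680094, 5614141) = 365.9 + (+0.01833)·(-105) + (-0.010000)·(-275) = 366.72 m.
That is higher than the 365.9 m at BH-01, so the point is upgradient.

upgradient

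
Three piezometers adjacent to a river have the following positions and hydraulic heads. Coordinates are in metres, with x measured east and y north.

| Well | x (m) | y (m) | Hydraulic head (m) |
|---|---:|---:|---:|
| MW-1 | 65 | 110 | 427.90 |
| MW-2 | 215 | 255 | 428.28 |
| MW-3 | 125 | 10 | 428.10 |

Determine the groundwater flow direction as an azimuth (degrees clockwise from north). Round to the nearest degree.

With h = a·x + b·y + c and MW-1 as origin, the differences give:
  150·a + 145·b = +0.38
  60·a + (-100)·b = +0.20
Eliminate b (×(-100) and ×145, subtract): -23700·a = -67.000 → a = ∂h/∂x = +0.002827
Back-substitute: b = ∂h/∂y = -0.0003038.
Flow direction (−∇h) has components (-0.002827 E, +0.0003038 N).
Azimuth = atan2(E, N) = atan2(-0.002827, +0.0003038) = 276.1° ≈ 276°.

276°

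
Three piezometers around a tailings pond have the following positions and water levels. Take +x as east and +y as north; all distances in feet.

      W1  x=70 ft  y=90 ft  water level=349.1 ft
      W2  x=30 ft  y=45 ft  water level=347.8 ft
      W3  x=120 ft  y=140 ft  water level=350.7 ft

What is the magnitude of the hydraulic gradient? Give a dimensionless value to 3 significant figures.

Taking W1 as reference: W2−W1 = (-40, -45, -1.3); W3−W1 = (50, 50, +1.6).
Determinant of the coordinate differences = (-40)·50 − 50·(-45) = 250.
∂h/∂x = [(-1.3)·50 − (+1.6)·(-45)] / 250 = +0.02800
∂h/∂y = [(-40)·(+1.6) − 50·(-1.3)] / 250 = +0.004000
|∇h| = √(0.02800² + 0.004000²) = 0.02828

0.0283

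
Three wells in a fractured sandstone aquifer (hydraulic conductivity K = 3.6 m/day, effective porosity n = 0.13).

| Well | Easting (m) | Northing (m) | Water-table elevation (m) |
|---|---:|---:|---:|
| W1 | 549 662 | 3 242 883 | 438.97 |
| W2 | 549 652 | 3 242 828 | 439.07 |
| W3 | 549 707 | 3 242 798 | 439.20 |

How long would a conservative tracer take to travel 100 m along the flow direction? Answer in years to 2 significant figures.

With h = a·x + b·y + c and W1 as origin, the differences give:
  (-10)·a + (-55)·b = +0.10
  45·a + (-85)·b = +0.23
Eliminate b (×(-85) and ×(-55), subtract): 3325·a = 4.150 → a = ∂h/∂x = +0.001248
Back-substitute: b = ∂h/∂y = -0.002045.
|∇h| = √(0.001248² + -0.002045²) = 0.002396
Seepage velocity v = K·i/n = 3.6 × 0.002396 / 0.13 = 0.06635 m/day.
t = 100 / 0.06635 = 1507 days = 4.13 years.

4.1 years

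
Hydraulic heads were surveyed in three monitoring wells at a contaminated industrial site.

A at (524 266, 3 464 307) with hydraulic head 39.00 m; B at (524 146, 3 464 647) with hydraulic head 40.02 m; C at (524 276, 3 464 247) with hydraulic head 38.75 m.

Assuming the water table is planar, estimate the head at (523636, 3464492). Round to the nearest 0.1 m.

36.0 m

Three-point gradient (reference A): Δ to B = (-120, 340, +1.02), Δ to C = (10, -60, -0.25).
∂h/∂x = +0.006263, ∂h/∂y = +0.005211 (det = 3800).
h(523636, 3464492) = 39.00 + (+0.006263)·(-630) + (+0.005211)·(185) = 39.00 -3.946 +0.964 = 36.018 m.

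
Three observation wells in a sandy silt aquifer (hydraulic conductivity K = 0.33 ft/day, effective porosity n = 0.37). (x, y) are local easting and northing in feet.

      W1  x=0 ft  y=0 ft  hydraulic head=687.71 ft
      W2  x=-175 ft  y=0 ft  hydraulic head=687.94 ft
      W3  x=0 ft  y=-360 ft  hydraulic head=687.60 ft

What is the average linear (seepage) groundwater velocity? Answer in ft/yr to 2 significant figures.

∂h/∂x = (687.94 − 687.71) / (-175 − 0) = -0.001314
∂h/∂y = (687.60 − 687.71) / (-360 − 0) = +0.0003056
|∇h| = √(-0.001314² + 0.0003056²) = 0.001349
Seepage velocity v = K·i/n = 0.33 × 0.001349 / 0.37 = 0.001203 ft/day = 0.4394 ft/yr.

0.44 ft/yr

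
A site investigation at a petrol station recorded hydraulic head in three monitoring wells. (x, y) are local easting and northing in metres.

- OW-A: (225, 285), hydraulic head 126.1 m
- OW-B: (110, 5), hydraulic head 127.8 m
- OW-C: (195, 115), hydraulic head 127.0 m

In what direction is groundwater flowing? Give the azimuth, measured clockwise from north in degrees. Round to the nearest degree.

Differences from OW-A: to OW-B (Δx, Δy, Δh) = (-115, -280, +1.7); to OW-C = (-30, -170, +0.9).
Solve a·Δx + b·Δy = Δh: det = (-115)·(-170) − (-30)·(-280) = 11150.
∂h/∂x = [(+1.7)·(-170) − (+0.9)·(-280)] / 11150 = -0.003318
∂h/∂y = [(-115)·(+0.9) − (-30)·(+1.7)] / 11150 = -0.004709
Flow direction (−∇h) has components (+0.003318 E, +0.004709 N).
Azimuth = atan2(E, N) = atan2(+0.003318, +0.004709) = 35.2° ≈ 035°.

035°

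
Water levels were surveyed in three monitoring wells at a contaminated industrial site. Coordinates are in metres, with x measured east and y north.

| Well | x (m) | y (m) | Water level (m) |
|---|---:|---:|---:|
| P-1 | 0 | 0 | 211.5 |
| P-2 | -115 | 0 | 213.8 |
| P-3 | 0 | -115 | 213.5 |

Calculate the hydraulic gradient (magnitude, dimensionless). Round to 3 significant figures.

∂h/∂x = (213.8 − 211.5) / (-115 − 0) = -0.02000
∂h/∂y = (213.5 − 211.5) / (-115 − 0) = -0.01739
|∇h| = √(-0.02000² + -0.01739²) = 0.0265

0.0265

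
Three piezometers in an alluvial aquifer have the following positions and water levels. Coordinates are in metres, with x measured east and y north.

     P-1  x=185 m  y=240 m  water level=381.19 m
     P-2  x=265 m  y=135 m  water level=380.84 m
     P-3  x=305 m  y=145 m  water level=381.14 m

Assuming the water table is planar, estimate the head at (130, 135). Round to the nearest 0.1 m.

With h = a·x + b·y + c and P-1 as origin, the differences give:
  80·a + (-105)·b = -0.35
  120·a + (-95)·b = -0.05
Eliminate b (×(-95) and ×(-105), subtract): 5000·a = 28.000 → a = ∂h/∂x = +0.005600
Back-substitute: b = ∂h/∂y = +0.007600.
h(130, 135) = 381.19 + (+0.005600)·(-55) + (+0.007600)·(-105) = 381.19 -0.308 -0.798 = 380.084 m.

380.1 m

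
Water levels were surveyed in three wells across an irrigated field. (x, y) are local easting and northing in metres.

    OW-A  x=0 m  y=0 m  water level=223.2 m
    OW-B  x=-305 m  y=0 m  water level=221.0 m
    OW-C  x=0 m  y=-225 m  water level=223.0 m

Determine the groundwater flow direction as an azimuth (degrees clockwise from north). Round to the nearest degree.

∂h/∂x = (221.0 − 223.2) / (-305 − 0) = +0.007213
∂h/∂y = (223.0 − 223.2) / (-225 − 0) = +0.0008889
Flow direction (−∇h) has components (-0.007213 E, -0.0008889 N).
Azimuth = atan2(E, N) = atan2(-0.007213, -0.0008889) = 263.0° ≈ 263°.

263°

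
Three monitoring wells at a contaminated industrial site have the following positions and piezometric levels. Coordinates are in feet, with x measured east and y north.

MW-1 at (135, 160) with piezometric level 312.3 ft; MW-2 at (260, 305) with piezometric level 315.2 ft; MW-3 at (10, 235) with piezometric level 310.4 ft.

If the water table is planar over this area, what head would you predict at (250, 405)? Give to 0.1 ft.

With h = a·x + b·y + c and MW-1 as origin, the differences give:
  125·a + 145·b = +2.9
  (-125)·a + 75·b = -1.9
Eliminate b (×75 and ×145, subtract): 27500·a = 493.00 → a = ∂h/∂x = +0.01793
Back-substitute: b = ∂h/∂y = +0.004545.
h(250, 405) = 312.3 + (+0.01793)·(115) + (+0.004545)·(245) = 312.3 +2.062 +1.114 = 315.475 ft.

315.5 ft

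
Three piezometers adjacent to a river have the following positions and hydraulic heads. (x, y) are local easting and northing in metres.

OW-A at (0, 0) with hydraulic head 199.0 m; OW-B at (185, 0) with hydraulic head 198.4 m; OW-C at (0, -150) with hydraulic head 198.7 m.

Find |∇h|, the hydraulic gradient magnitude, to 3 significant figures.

0.00381

∂h/∂x = (198.4 − 199.0) / (185 − 0) = -0.003243
∂h/∂y = (198.7 − 199.0) / (-150 − 0) = +0.002000
|∇h| = √(-0.003243² + 0.002000²) = 0.00381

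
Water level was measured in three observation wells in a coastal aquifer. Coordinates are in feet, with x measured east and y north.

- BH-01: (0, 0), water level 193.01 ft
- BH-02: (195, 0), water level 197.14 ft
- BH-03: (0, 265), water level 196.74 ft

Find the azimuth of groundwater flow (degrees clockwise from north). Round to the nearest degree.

∂h/∂x = (197.14 − 193.01) / (195 − 0) = +0.02118
∂h/∂y = (196.74 − 193.01) / (265 − 0) = +0.01408
Flow direction (−∇h) has components (-0.02118 E, -0.01408 N).
Azimuth = atan2(E, N) = atan2(-0.02118, -0.01408) = 236.4° ≈ 236°.

236°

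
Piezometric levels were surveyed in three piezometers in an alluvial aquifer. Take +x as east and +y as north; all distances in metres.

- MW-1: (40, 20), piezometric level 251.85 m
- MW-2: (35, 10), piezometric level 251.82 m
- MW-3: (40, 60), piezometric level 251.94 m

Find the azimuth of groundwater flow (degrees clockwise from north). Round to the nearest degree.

214°

With h = a·x + b·y + c and MW-1 as origin, the differences give:
  (-5)·a + (-10)·b = -0.03
  0·a + 40·b = +0.09
Eliminate b (×40 and ×(-10), subtract): -200·a = -0.300 → a = ∂h/∂x = +0.001500
Back-substitute: b = ∂h/∂y = +0.002250.
Flow direction (−∇h) has components (-0.001500 E, -0.002250 N).
Azimuth = atan2(E, N) = atan2(-0.001500, -0.002250) = 213.7° ≈ 214°.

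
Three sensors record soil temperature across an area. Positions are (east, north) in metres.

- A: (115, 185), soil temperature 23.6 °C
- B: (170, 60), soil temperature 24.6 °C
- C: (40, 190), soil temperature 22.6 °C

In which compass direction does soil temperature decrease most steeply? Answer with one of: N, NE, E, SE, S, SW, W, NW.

Taking A as reference: B−A = (55, -125, +1.0); C−A = (-75, 5, -1.0).
Solve a·Δx + b·Δy = ΔT: det = 55·5 − (-75)·(-125) = -9100.
∂T/∂x = [(+1.0)·5 − (-1.0)·(-125)] / -9100 = +0.01319
∂T/∂y = [55·(-1.0) − (-75)·(+1.0)] / -9100 = -0.002198
Steepest decrease is along −∇f = (-0.01319 E, +0.002198 N) → west.

W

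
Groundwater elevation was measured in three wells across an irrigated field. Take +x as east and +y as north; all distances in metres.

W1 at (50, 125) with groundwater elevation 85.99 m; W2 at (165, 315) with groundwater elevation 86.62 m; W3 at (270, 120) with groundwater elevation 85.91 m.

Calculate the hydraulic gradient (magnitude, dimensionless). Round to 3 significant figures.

Differences from W1: to W2 (Δx, Δy, Δh) = (115, 190, +0.63); to W3 = (220, -5, -0.08).
Determinant of the coordinate differences = 115·(-5) − 220·190 = -42375.
∂h/∂x = [(+0.63)·(-5) − (-0.08)·190] / -42375 = -0.0002844
∂h/∂y = [115·(-0.08) − 220·(+0.63)] / -42375 = +0.003488
|∇h| = √(-0.0002844² + 0.003488²) = 0.0035

0.00350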